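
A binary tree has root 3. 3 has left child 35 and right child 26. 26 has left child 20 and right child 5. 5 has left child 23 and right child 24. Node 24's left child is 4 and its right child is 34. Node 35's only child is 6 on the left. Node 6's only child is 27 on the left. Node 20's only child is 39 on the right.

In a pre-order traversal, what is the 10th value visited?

24

Pre-order visits the node, then its left subtree, then its right subtree.
Visit 3.
At 3: go left to 35.
  Visit 35.
  At 35: go left to 6.
    Visit 6.
    At 6: go left to 27.
      27 is a leaf — visit 27.
    At 6: no right child.
  At 35: no right child.
At 3: go right to 26.
  Visit 26.
  At 26: go left to 20.
    Visit 20.
    At 20: no left child.
    At 20: go right to 39.
      39 is a leaf — visit 39.
  At 26: go right to 5.
    Visit 5.
    At 5: go left to 23.
      23 is a leaf — visit 23.
    At 5: go right to 24.
      Visit 24.
      At 24: go left to 4.
        4 is a leaf — visit 4.
      At 24: go right to 34.
        34 is a leaf — visit 34.
Full pre-order sequence: 3, 35, 6, 27, 26, 20, 39, 5, 23, 24, 4, 34.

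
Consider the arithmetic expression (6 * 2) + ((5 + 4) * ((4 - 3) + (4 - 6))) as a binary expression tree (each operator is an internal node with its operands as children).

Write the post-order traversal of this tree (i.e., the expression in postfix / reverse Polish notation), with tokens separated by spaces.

6 2 * 5 4 + 4 3 - 4 6 - + * +

Post-order on an expression tree gives postfix notation: for each operator, emit left operand, right operand, then the operator.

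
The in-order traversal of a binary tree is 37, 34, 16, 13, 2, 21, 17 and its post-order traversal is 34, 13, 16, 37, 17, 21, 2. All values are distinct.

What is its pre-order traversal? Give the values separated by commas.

The last element of post-order is the root; it splits in-order into left and right subtrees.
Root 2: left subtree has 4 nodes {37, 34, 16, 13}, right has 2 {21, 17}.
  Root 37: left subtree has 0 nodes { }, right has 3 {34, 16, 13}.
    Root 16: left subtree has 1 node {34}, right has 1 {13}.
  Root 21: left subtree has 0 nodes { }, right has 1 {17}.

2, 37, 16, 34, 13, 21, 17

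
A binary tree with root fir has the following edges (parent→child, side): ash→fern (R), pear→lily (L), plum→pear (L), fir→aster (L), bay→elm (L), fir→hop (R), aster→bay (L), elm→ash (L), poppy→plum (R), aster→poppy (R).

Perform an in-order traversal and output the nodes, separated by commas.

ash, fern, elm, bay, aster, poppy, lily, pear, plum, fir, hop

In-order visits the left subtree, then the node, then the right subtree.
At fir: go left to aster.
  At aster: go left to bay.
    At bay: go left to elm.
      At elm: go left to ash.
        At ash: no left child.
        Visit ash.
        At ash: go right to fern.
          fern is a leaf — visit fern.
      Visit elm.
      At elm: no right child.
    Visit bay.
    At bay: no right child.
  Visit aster.
  At aster: go right to poppy.
    At poppy: no left child.
    Visit poppy.
    At poppy: go right to plum.
      At plum: go left to pear.
        At pear: go left to lily.
          lily is a leaf — visit lily.
        Visit pear.
        At pear: no right child.
      Visit plum.
      At plum: no right child.
Visit fir.
At fir: go right to hop.
  hop is a leaf — visit hop.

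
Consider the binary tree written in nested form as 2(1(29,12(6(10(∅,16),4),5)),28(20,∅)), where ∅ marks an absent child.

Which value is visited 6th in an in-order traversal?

In-order visits the left subtree, then the node, then the right subtree.
At 2: go left to 1.
  At 1: go left to 29.
    29 is a leaf — visit 29.
  Visit 1.
  At 1: go right to 12.
    At 12: go left to 6.
      At 6: go left to 10.
        At 10: no left child.
        Visit 10.
        At 10: go right to 16.
          16 is a leaf — visit 16.
      Visit 6.
      At 6: go right to 4.
        4 is a leaf — visit 4.
    Visit 12.
    At 12: go right to 5.
      5 is a leaf — visit 5.
Visit 2.
At 2: go right to 28.
  At 28: go left to 20.
    20 is a leaf — visit 20.
  Visit 28.
  At 28: no right child.
Full in-order sequence: 29, 1, 10, 16, 6, 4, 12, 5, 2, 20, 28.

4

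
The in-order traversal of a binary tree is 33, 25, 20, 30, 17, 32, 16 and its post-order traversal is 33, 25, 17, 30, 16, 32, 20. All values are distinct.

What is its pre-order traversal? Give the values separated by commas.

20, 25, 33, 32, 30, 17, 16

The last element of post-order is the root; it splits in-order into left and right subtrees.
Root 20: left subtree has 2 nodes {33, 25}, right has 4 {30, 17, 32, 16}.
  Root 25: left subtree has 1 node {33}, right has 0 { }.
  Root 32: left subtree has 2 nodes {30, 17}, right has 1 {16}.
    Root 30: left subtree has 0 nodes { }, right has 1 {17}.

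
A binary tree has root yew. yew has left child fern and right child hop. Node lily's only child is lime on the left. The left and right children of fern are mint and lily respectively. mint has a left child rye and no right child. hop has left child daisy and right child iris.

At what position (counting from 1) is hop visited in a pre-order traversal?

7

Pre-order visits the node, then its left subtree, then its right subtree.
Visit yew.
At yew: go left to fern.
  Visit fern.
  At fern: go left to mint.
    Visit mint.
    At mint: go left to rye.
      rye is a leaf — visit rye.
    At mint: no right child.
  At fern: go right to lily.
    Visit lily.
    At lily: go left to lime.
      lime is a leaf — visit lime.
    At lily: no right child.
At yew: go right to hop.
  Visit hop.
  At hop: go left to daisy.
    daisy is a leaf — visit daisy.
  At hop: go right to iris.
    iris is a leaf — visit iris.
Full pre-order sequence: yew, fern, mint, rye, lily, lime, hop, daisy, iris.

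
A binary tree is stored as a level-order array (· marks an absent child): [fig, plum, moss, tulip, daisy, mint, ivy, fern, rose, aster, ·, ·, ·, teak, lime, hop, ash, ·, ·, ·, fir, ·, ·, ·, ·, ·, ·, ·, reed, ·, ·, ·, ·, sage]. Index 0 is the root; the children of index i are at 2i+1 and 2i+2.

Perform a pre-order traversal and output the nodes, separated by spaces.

fig plum tulip fern hop ash sage rose daisy aster fir moss mint ivy teak reed lime

Pre-order visits the node, then its left subtree, then its right subtree.
Visit fig.
At fig: go left to plum.
  Visit plum.
  At plum: go left to tulip.
    Visit tulip.
    At tulip: go left to fern.
      Visit fern.
      At fern: go left to hop.
        hop is a leaf — visit hop.
      At fern: go right to ash.
        Visit ash.
        At ash: go left to sage.
          sage is a leaf — visit sage.
        At ash: no right child.
    At tulip: go right to rose.
      rose is a leaf — visit rose.
  At plum: go right to daisy.
    Visit daisy.
    At daisy: go left to aster.
      Visit aster.
      At aster: no left child.
      At aster: go right to fir.
        fir is a leaf — visit fir.
    At daisy: no right child.
At fig: go right to moss.
  Visit moss.
  At moss: go left to mint.
    mint is a leaf — visit mint.
  At moss: go right to ivy.
    Visit ivy.
    At ivy: go left to teak.
      Visit teak.
      At teak: no left child.
      At teak: go right to reed.
        reed is a leaf — visit reed.
    At ivy: go right to lime.
      lime is a leaf — visit lime.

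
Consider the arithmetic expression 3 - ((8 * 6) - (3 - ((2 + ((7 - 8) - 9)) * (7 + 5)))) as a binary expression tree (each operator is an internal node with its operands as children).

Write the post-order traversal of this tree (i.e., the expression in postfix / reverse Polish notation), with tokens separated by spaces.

3 8 6 * 3 2 7 8 - 9 - + 7 5 + * - - -

Post-order on an expression tree gives postfix notation: for each operator, emit left operand, right operand, then the operator.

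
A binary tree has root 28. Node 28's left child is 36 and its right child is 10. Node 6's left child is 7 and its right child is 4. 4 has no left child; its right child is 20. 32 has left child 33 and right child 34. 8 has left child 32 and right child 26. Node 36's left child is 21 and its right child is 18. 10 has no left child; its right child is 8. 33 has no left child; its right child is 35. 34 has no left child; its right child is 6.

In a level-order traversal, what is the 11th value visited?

35

Level-order visits nodes level by level from the root, left to right within each level.
Level 0: 28
Level 1: 36, 10
Level 2: 21, 18, 8
Level 3: 32, 26
Level 4: 33, 34
Level 5: 35, 6
Level 6: 7, 4
Level 7: 20
Full level-order sequence: 28, 36, 10, 21, 18, 8, 32, 26, 33, 34, 35, 6, 7, 4, 20.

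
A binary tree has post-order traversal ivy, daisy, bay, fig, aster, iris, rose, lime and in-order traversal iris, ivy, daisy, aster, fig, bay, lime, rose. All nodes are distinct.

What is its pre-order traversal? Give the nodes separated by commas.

The last element of post-order is the root; it splits in-order into left and right subtrees.
Root lime: left subtree has 6 nodes {iris, ivy, daisy, aster, fig, bay}, right has 1 {rose}.
  Root iris: left subtree has 0 nodes { }, right has 5 {ivy, daisy, aster, fig, bay}.
    Root aster: left subtree has 2 nodes {ivy, daisy}, right has 2 {fig, bay}.
      Root daisy: left subtree has 1 node {ivy}, right has 0 { }.
      Root fig: left subtree has 0 nodes { }, right has 1 {bay}.

lime, iris, aster, daisy, ivy, fig, bay, rose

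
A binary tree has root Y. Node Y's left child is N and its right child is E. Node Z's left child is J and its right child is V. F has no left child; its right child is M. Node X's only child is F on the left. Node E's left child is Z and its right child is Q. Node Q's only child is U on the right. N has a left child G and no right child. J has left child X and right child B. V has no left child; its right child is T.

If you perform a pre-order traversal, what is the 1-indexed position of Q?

13

Pre-order visits the node, then its left subtree, then its right subtree.
Visit Y.
At Y: go left to N.
  Visit N.
  At N: go left to G.
    G is a leaf — visit G.
  At N: no right child.
At Y: go right to E.
  Visit E.
  At E: go left to Z.
    Visit Z.
    At Z: go left to J.
      Visit J.
      At J: go left to X.
        Visit X.
        At X: go left to F.
          Visit F.
          At F: no left child.
          At F: go right to M.
            M is a leaf — visit M.
        At X: no right child.
      At J: go right to B.
        B is a leaf — visit B.
    At Z: go right to V.
      Visit V.
      At V: no left child.
      At V: go right to T.
        T is a leaf — visit T.
  At E: go right to Q.
    Visit Q.
    At Q: no left child.
    At Q: go right to U.
      U is a leaf — visit U.
Full pre-order sequence: Y, N, G, E, Z, J, X, F, M, B, V, T, Q, U.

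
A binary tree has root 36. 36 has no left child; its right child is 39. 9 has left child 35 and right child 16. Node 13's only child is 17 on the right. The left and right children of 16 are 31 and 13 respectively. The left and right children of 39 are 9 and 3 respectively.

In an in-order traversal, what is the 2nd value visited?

In-order visits the left subtree, then the node, then the right subtree.
At 36: no left child.
Visit 36.
At 36: go right to 39.
  At 39: go left to 9.
    At 9: go left to 35.
      35 is a leaf — visit 35.
    Visit 9.
    At 9: go right to 16.
      At 16: go left to 31.
        31 is a leaf — visit 31.
      Visit 16.
      At 16: go right to 13.
        At 13: no left child.
        Visit 13.
        At 13: go right to 17.
          17 is a leaf — visit 17.
  Visit 39.
  At 39: go right to 3.
    3 is a leaf — visit 3.
Full in-order sequence: 36, 35, 9, 31, 16, 13, 17, 39, 3.

35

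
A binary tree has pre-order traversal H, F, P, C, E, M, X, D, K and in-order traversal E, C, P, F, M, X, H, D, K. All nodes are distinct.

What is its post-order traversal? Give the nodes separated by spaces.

E C P X M F K D H

The first element of pre-order is the root; it splits in-order into left and right subtrees.
Root H: left subtree has 6 nodes {E, C, P, F, M, X}, right has 2 {D, K}.
  Root F: left subtree has 3 nodes {E, C, P}, right has 2 {M, X}.
    Root P: left subtree has 2 nodes {E, C}, right has 0 { }.
      Root C: left subtree has 1 node {E}, right has 0 { }.
    Root M: left subtree has 0 nodes { }, right has 1 {X}.
  Root D: left subtree has 0 nodes { }, right has 1 {K}.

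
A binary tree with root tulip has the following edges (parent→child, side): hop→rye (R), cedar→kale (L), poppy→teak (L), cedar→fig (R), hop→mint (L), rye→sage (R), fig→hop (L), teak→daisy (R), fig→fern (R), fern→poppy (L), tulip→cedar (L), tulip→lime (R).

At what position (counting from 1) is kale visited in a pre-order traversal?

Pre-order visits the node, then its left subtree, then its right subtree.
Visit tulip.
At tulip: go left to cedar.
  Visit cedar.
  At cedar: go left to kale.
    kale is a leaf — visit kale.
  At cedar: go right to fig.
    Visit fig.
    At fig: go left to hop.
      Visit hop.
      At hop: go left to mint.
        mint is a leaf — visit mint.
      At hop: go right to rye.
        Visit rye.
        At rye: no left child.
        At rye: go right to sage.
          sage is a leaf — visit sage.
    At fig: go right to fern.
      Visit fern.
      At fern: go left to poppy.
        Visit poppy.
        At poppy: go left to teak.
          Visit teak.
          At teak: no left child.
          At teak: go right to daisy.
            daisy is a leaf — visit daisy.
        At poppy: no right child.
      At fern: no right child.
At tulip: go right to lime.
  lime is a leaf — visit lime.
Full pre-order sequence: tulip, cedar, kale, fig, hop, mint, rye, sage, fern, poppy, teak, daisy, lime.

3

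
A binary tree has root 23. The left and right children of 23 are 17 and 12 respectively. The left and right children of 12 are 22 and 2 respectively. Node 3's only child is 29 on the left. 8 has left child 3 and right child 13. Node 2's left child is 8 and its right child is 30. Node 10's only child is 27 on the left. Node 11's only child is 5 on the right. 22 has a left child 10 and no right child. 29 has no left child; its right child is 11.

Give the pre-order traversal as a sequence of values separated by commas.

Pre-order visits the node, then its left subtree, then its right subtree.
Visit 23.
At 23: go left to 17.
  17 is a leaf — visit 17.
At 23: go right to 12.
  Visit 12.
  At 12: go left to 22.
    Visit 22.
    At 22: go left to 10.
      Visit 10.
      At 10: go left to 27.
        27 is a leaf — visit 27.
      At 10: no right child.
    At 22: no right child.
  At 12: go right to 2.
    Visit 2.
    At 2: go left to 8.
      Visit 8.
      At 8: go left to 3.
        Visit 3.
        At 3: go left to 29.
          Visit 29.
          At 29: no left child.
          At 29: go right to 11.
            Visit 11.
            At 11: no left child.
            At 11: go right to 5.
              5 is a leaf — visit 5.
        At 3: no right child.
      At 8: go right to 13.
        13 is a leaf — visit 13.
    At 2: go right to 30.
      30 is a leaf — visit 30.

23, 17, 12, 22, 10, 27, 2, 8, 3, 29, 11, 5, 13, 30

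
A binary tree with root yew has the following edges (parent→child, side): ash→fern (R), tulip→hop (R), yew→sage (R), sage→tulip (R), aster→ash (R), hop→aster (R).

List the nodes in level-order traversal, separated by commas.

Level-order visits nodes level by level from the root, left to right within each level.
Level 0: yew
Level 1: sage
Level 2: tulip
Level 3: hop
Level 4: aster
Level 5: ash
Level 6: fern

yew, sage, tulip, hop, aster, ash, fern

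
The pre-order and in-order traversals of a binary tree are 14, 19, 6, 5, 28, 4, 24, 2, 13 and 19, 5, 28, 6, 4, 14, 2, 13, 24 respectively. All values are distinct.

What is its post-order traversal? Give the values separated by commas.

The first element of pre-order is the root; it splits in-order into left and right subtrees.
Root 14: left subtree has 5 nodes {19, 5, 28, 6, 4}, right has 3 {2, 13, 24}.
  Root 19: left subtree has 0 nodes { }, right has 4 {5, 28, 6, 4}.
    Root 6: left subtree has 2 nodes {5, 28}, right has 1 {4}.
      Root 5: left subtree has 0 nodes { }, right has 1 {28}.
  Root 24: left subtree has 2 nodes {2, 13}, right has 0 { }.
    Root 2: left subtree has 0 nodes { }, right has 1 {13}.

28, 5, 4, 6, 19, 13, 2, 24, 14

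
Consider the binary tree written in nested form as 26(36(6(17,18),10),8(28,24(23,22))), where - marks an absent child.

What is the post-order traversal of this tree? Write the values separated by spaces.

17 18 6 10 36 28 23 22 24 8 26

Post-order visits the left subtree, then the right subtree, then the node.
At 26: go left to 36.
  At 36: go left to 6.
    At 6: go left to 17.
      17 is a leaf — visit 17.
    At 6: go right to 18.
      18 is a leaf — visit 18.
    Visit 6.
  At 36: go right to 10.
    10 is a leaf — visit 10.
  Visit 36.
At 26: go right to 8.
  At 8: go left to 28.
    28 is a leaf — visit 28.
  At 8: go right to 24.
    At 24: go left to 23.
      23 is a leaf — visit 23.
    At 24: go right to 22.
      22 is a leaf — visit 22.
    Visit 24.
  Visit 8.
Visit 26.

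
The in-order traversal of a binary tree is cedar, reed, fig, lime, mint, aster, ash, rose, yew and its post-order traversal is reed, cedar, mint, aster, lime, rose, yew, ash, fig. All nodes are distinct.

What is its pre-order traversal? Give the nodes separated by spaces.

The last element of post-order is the root; it splits in-order into left and right subtrees.
Root fig: left subtree has 2 nodes {cedar, reed}, right has 6 {lime, mint, aster, ash, rose, yew}.
  Root cedar: left subtree has 0 nodes { }, right has 1 {reed}.
  Root ash: left subtree has 3 nodes {lime, mint, aster}, right has 2 {rose, yew}.
    Root lime: left subtree has 0 nodes { }, right has 2 {mint, aster}.
      Root aster: left subtree has 1 node {mint}, right has 0 { }.
    Root yew: left subtree has 1 node {rose}, right has 0 { }.

fig cedar reed ash lime aster mint yew rose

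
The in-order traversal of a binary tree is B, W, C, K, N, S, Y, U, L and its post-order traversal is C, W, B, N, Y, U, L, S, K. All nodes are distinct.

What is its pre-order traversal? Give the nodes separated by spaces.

K B W C S N L U Y

The last element of post-order is the root; it splits in-order into left and right subtrees.
Root K: left subtree has 3 nodes {B, W, C}, right has 5 {N, S, Y, U, L}.
  Root B: left subtree has 0 nodes { }, right has 2 {W, C}.
    Root W: left subtree has 0 nodes { }, right has 1 {C}.
  Root S: left subtree has 1 node {N}, right has 3 {Y, U, L}.
    Root L: left subtree has 2 nodes {Y, U}, right has 0 { }.
      Root U: left subtree has 1 node {Y}, right has 0 { }.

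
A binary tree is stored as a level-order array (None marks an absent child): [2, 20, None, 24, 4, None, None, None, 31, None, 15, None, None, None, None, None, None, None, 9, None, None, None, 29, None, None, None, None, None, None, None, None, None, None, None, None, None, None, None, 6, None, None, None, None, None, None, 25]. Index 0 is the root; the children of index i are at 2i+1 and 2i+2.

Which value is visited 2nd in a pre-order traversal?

20

Pre-order visits the node, then its left subtree, then its right subtree.
Visit 2.
At 2: go left to 20.
  Visit 20.
  At 20: go left to 24.
    Visit 24.
    At 24: no left child.
    At 24: go right to 31.
      Visit 31.
      At 31: no left child.
      At 31: go right to 9.
        Visit 9.
        At 9: no left child.
        At 9: go right to 6.
          6 is a leaf — visit 6.
  At 20: go right to 4.
    Visit 4.
    At 4: no left child.
    At 4: go right to 15.
      Visit 15.
      At 15: no left child.
      At 15: go right to 29.
        Visit 29.
        At 29: go left to 25.
          25 is a leaf — visit 25.
        At 29: no right child.
At 2: no right child.
Full pre-order sequence: 2, 20, 24, 31, 9, 6, 4, 15, 29, 25.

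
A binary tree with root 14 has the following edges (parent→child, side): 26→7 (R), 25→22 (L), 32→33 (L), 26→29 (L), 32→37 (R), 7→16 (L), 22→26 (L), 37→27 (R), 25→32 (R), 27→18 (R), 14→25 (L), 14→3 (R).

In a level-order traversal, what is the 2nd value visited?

25

Level-order visits nodes level by level from the root, left to right within each level.
Level 0: 14
Level 1: 25, 3
Level 2: 22, 32
Level 3: 26, 33, 37
Level 4: 29, 7, 27
Level 5: 16, 18
Full level-order sequence: 14, 25, 3, 22, 32, 26, 33, 37, 29, 7, 27, 16, 18.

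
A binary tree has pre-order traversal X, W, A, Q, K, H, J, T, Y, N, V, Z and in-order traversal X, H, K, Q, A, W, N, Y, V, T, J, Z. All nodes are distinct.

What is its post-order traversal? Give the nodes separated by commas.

The first element of pre-order is the root; it splits in-order into left and right subtrees.
Root X: left subtree has 0 nodes { }, right has 11 {H, K, Q, A, W, N, Y, V, T, J, Z}.
  Root W: left subtree has 4 nodes {H, K, Q, A}, right has 6 {N, Y, V, T, J, Z}.
    Root A: left subtree has 3 nodes {H, K, Q}, right has 0 { }.
      Root Q: left subtree has 2 nodes {H, K}, right has 0 { }.
        Root K: left subtree has 1 node {H}, right has 0 { }.
    Root J: left subtree has 4 nodes {N, Y, V, T}, right has 1 {Z}.
      Root T: left subtree has 3 nodes {N, Y, V}, right has 0 { }.
        Root Y: left subtree has 1 node {N}, right has 1 {V}.

H, K, Q, A, N, V, Y, T, Z, J, W, X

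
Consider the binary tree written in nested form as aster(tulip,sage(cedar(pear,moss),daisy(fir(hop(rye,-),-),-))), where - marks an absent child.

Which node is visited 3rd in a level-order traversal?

Level-order visits nodes level by level from the root, left to right within each level.
Level 0: aster
Level 1: tulip, sage
Level 2: cedar, daisy
Level 3: pear, moss, fir
Level 4: hop
Level 5: rye
Full level-order sequence: aster, tulip, sage, cedar, daisy, pear, moss, fir, hop, rye.

sage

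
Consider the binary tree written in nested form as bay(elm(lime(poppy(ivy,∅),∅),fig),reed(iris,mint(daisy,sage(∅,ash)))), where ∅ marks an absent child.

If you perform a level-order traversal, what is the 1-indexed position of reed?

3

Level-order visits nodes level by level from the root, left to right within each level.
Level 0: bay
Level 1: elm, reed
Level 2: lime, fig, iris, mint
Level 3: poppy, daisy, sage
Level 4: ivy, ash
Full level-order sequence: bay, elm, reed, lime, fig, iris, mint, poppy, daisy, sage, ivy, ash.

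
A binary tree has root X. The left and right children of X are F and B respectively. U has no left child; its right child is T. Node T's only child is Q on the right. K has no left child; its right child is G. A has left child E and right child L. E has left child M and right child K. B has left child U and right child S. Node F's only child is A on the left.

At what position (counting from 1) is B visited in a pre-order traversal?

9

Pre-order visits the node, then its left subtree, then its right subtree.
Visit X.
At X: go left to F.
  Visit F.
  At F: go left to A.
    Visit A.
    At A: go left to E.
      Visit E.
      At E: go left to M.
        M is a leaf — visit M.
      At E: go right to K.
        Visit K.
        At K: no left child.
        At K: go right to G.
          G is a leaf — visit G.
    At A: go right to L.
      L is a leaf — visit L.
  At F: no right child.
At X: go right to B.
  Visit B.
  At B: go left to U.
    Visit U.
    At U: no left child.
    At U: go right to T.
      Visit T.
      At T: no left child.
      At T: go right to Q.
        Q is a leaf — visit Q.
  At B: go right to S.
    S is a leaf — visit S.
Full pre-order sequence: X, F, A, E, M, K, G, L, B, U, T, Q, S.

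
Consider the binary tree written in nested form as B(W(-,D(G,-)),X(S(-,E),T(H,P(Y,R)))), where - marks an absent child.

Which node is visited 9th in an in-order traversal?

In-order visits the left subtree, then the node, then the right subtree.
At B: go left to W.
  At W: no left child.
  Visit W.
  At W: go right to D.
    At D: go left to G.
      G is a leaf — visit G.
    Visit D.
    At D: no right child.
Visit B.
At B: go right to X.
  At X: go left to S.
    At S: no left child.
    Visit S.
    At S: go right to E.
      E is a leaf — visit E.
  Visit X.
  At X: go right to T.
    At T: go left to H.
      H is a leaf — visit H.
    Visit T.
    At T: go right to P.
      At P: go left to Y.
        Y is a leaf — visit Y.
      Visit P.
      At P: go right to R.
        R is a leaf — visit R.
Full in-order sequence: W, G, D, B, S, E, X, H, T, Y, P, R.

T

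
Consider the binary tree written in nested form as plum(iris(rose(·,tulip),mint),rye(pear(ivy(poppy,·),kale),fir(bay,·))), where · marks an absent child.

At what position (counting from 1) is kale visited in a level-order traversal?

Level-order visits nodes level by level from the root, left to right within each level.
Level 0: plum
Level 1: iris, rye
Level 2: rose, mint, pear, fir
Level 3: tulip, ivy, kale, bay
Level 4: poppy
Full level-order sequence: plum, iris, rye, rose, mint, pear, fir, tulip, ivy, kale, bay, poppy.

10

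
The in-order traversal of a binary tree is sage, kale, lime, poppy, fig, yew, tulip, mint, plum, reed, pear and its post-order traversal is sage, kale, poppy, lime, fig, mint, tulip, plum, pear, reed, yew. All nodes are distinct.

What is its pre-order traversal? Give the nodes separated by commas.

yew, fig, lime, kale, sage, poppy, reed, plum, tulip, mint, pear

The last element of post-order is the root; it splits in-order into left and right subtrees.
Root yew: left subtree has 5 nodes {sage, kale, lime, poppy, fig}, right has 5 {tulip, mint, plum, reed, pear}.
  Root fig: left subtree has 4 nodes {sage, kale, lime, poppy}, right has 0 { }.
    Root lime: left subtree has 2 nodes {sage, kale}, right has 1 {poppy}.
      Root kale: left subtree has 1 node {sage}, right has 0 { }.
  Root reed: left subtree has 3 nodes {tulip, mint, plum}, right has 1 {pear}.
    Root plum: left subtree has 2 nodes {tulip, mint}, right has 0 { }.
      Root tulip: left subtree has 0 nodes { }, right has 1 {mint}.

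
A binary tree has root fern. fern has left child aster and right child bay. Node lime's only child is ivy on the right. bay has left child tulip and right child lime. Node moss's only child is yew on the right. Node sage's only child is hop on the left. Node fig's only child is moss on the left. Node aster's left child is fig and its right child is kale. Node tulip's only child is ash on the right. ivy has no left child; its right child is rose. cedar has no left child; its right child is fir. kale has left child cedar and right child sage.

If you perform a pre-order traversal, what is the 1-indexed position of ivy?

Pre-order visits the node, then its left subtree, then its right subtree.
Visit fern.
At fern: go left to aster.
  Visit aster.
  At aster: go left to fig.
    Visit fig.
    At fig: go left to moss.
      Visit moss.
      At moss: no left child.
      At moss: go right to yew.
        yew is a leaf — visit yew.
    At fig: no right child.
  At aster: go right to kale.
    Visit kale.
    At kale: go left to cedar.
      Visit cedar.
      At cedar: no left child.
      At cedar: go right to fir.
        fir is a leaf — visit fir.
    At kale: go right to sage.
      Visit sage.
      At sage: go left to hop.
        hop is a leaf — visit hop.
      At sage: no right child.
At fern: go right to bay.
  Visit bay.
  At bay: go left to tulip.
    Visit tulip.
    At tulip: no left child.
    At tulip: go right to ash.
      ash is a leaf — visit ash.
  At bay: go right to lime.
    Visit lime.
    At lime: no left child.
    At lime: go right to ivy.
      Visit ivy.
      At ivy: no left child.
      At ivy: go right to rose.
        rose is a leaf — visit rose.
Full pre-order sequence: fern, aster, fig, moss, yew, kale, cedar, fir, sage, hop, bay, tulip, ash, lime, ivy, rose.

15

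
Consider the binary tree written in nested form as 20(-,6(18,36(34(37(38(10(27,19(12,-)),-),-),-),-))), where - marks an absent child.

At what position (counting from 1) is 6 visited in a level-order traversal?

Level-order visits nodes level by level from the root, left to right within each level.
Level 0: 20
Level 1: 6
Level 2: 18, 36
Level 3: 34
Level 4: 37
Level 5: 38
Level 6: 10
Level 7: 27, 19
Level 8: 12
Full level-order sequence: 20, 6, 18, 36, 34, 37, 38, 10, 27, 19, 12.

2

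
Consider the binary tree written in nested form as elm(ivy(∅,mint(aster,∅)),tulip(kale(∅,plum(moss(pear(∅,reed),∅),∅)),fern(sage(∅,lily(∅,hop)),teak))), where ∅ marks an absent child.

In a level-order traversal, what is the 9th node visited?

Level-order visits nodes level by level from the root, left to right within each level.
Level 0: elm
Level 1: ivy, tulip
Level 2: mint, kale, fern
Level 3: aster, plum, sage, teak
Level 4: moss, lily
Level 5: pear, hop
Level 6: reed
Full level-order sequence: elm, ivy, tulip, mint, kale, fern, aster, plum, sage, teak, moss, lily, pear, hop, reed.

sage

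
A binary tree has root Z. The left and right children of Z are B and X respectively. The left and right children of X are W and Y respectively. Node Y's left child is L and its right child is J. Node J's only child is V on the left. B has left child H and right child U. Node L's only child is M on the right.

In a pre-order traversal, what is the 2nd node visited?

B

Pre-order visits the node, then its left subtree, then its right subtree.
Visit Z.
At Z: go left to B.
  Visit B.
  At B: go left to H.
    H is a leaf — visit H.
  At B: go right to U.
    U is a leaf — visit U.
At Z: go right to X.
  Visit X.
  At X: go left to W.
    W is a leaf — visit W.
  At X: go right to Y.
    Visit Y.
    At Y: go left to L.
      Visit L.
      At L: no left child.
      At L: go right to M.
        M is a leaf — visit M.
    At Y: go right to J.
      Visit J.
      At J: go left to V.
        V is a leaf — visit V.
      At J: no right child.
Full pre-order sequence: Z, B, H, U, X, W, Y, L, M, J, V.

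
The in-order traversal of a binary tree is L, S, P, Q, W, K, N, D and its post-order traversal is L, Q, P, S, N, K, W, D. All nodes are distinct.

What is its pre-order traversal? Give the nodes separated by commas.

D, W, S, L, P, Q, K, N

The last element of post-order is the root; it splits in-order into left and right subtrees.
Root D: left subtree has 7 nodes {L, S, P, Q, W, K, N}, right has 0 { }.
  Root W: left subtree has 4 nodes {L, S, P, Q}, right has 2 {K, N}.
    Root S: left subtree has 1 node {L}, right has 2 {P, Q}.
      Root P: left subtree has 0 nodes { }, right has 1 {Q}.
    Root K: left subtree has 0 nodes { }, right has 1 {N}.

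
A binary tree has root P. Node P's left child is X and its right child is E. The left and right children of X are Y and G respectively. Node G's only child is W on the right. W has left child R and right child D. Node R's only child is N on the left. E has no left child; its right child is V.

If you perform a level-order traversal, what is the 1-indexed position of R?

8

Level-order visits nodes level by level from the root, left to right within each level.
Level 0: P
Level 1: X, E
Level 2: Y, G, V
Level 3: W
Level 4: R, D
Level 5: N
Full level-order sequence: P, X, E, Y, G, V, W, R, D, N.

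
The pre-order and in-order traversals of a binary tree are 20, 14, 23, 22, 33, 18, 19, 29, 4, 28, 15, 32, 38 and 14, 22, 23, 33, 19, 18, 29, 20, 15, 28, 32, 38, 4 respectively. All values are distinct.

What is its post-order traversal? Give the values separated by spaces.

The first element of pre-order is the root; it splits in-order into left and right subtrees.
Root 20: left subtree has 7 nodes {14, 22, 23, 33, 19, 18, 29}, right has 5 {15, 28, 32, 38, 4}.
  Root 14: left subtree has 0 nodes { }, right has 6 {22, 23, 33, 19, 18, 29}.
    Root 23: left subtree has 1 node {22}, right has 4 {33, 19, 18, 29}.
      Root 33: left subtree has 0 nodes { }, right has 3 {19, 18, 29}.
        Root 18: left subtree has 1 node {19}, right has 1 {29}.
  Root 4: left subtree has 4 nodes {15, 28, 32, 38}, right has 0 { }.
    Root 28: left subtree has 1 node {15}, right has 2 {32, 38}.
      Root 32: left subtree has 0 nodes { }, right has 1 {38}.

22 19 29 18 33 23 14 15 38 32 28 4 20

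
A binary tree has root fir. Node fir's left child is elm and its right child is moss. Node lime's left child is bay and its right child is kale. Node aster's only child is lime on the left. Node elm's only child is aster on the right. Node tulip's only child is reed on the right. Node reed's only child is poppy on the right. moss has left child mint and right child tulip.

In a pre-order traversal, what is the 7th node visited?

moss

Pre-order visits the node, then its left subtree, then its right subtree.
Visit fir.
At fir: go left to elm.
  Visit elm.
  At elm: no left child.
  At elm: go right to aster.
    Visit aster.
    At aster: go left to lime.
      Visit lime.
      At lime: go left to bay.
        bay is a leaf — visit bay.
      At lime: go right to kale.
        kale is a leaf — visit kale.
    At aster: no right child.
At fir: go right to moss.
  Visit moss.
  At moss: go left to mint.
    mint is a leaf — visit mint.
  At moss: go right to tulip.
    Visit tulip.
    At tulip: no left child.
    At tulip: go right to reed.
      Visit reed.
      At reed: no left child.
      At reed: go right to poppy.
        poppy is a leaf — visit poppy.
Full pre-order sequence: fir, elm, aster, lime, bay, kale, moss, mint, tulip, reed, poppy.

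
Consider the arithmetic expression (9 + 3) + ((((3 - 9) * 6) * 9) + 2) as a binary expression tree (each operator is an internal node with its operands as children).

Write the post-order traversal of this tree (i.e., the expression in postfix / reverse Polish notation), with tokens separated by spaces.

Post-order on an expression tree gives postfix notation: for each operator, emit left operand, right operand, then the operator.

9 3 + 3 9 - 6 * 9 * 2 + +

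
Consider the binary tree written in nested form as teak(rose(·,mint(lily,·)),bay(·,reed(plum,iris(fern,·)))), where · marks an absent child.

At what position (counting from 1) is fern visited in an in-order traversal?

In-order visits the left subtree, then the node, then the right subtree.
At teak: go left to rose.
  At rose: no left child.
  Visit rose.
  At rose: go right to mint.
    At mint: go left to lily.
      lily is a leaf — visit lily.
    Visit mint.
    At mint: no right child.
Visit teak.
At teak: go right to bay.
  At bay: no left child.
  Visit bay.
  At bay: go right to reed.
    At reed: go left to plum.
      plum is a leaf — visit plum.
    Visit reed.
    At reed: go right to iris.
      At iris: go left to fern.
        fern is a leaf — visit fern.
      Visit iris.
      At iris: no right child.
Full in-order sequence: rose, lily, mint, teak, bay, plum, reed, fern, iris.

8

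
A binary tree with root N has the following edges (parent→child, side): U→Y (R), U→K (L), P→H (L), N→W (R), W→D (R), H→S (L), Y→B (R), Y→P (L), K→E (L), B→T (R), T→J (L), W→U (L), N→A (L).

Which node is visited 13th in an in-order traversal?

In-order visits the left subtree, then the node, then the right subtree.
At N: go left to A.
  A is a leaf — visit A.
Visit N.
At N: go right to W.
  At W: go left to U.
    At U: go left to K.
      At K: go left to E.
        E is a leaf — visit E.
      Visit K.
      At K: no right child.
    Visit U.
    At U: go right to Y.
      At Y: go left to P.
        At P: go left to H.
          At H: go left to S.
            S is a leaf — visit S.
          Visit H.
          At H: no right child.
        Visit P.
        At P: no right child.
      Visit Y.
      At Y: go right to B.
        At B: no left child.
        Visit B.
        At B: go right to T.
          At T: go left to J.
            J is a leaf — visit J.
          Visit T.
          At T: no right child.
  Visit W.
  At W: go right to D.
    D is a leaf — visit D.
Full in-order sequence: A, N, E, K, U, S, H, P, Y, B, J, T, W, D.

W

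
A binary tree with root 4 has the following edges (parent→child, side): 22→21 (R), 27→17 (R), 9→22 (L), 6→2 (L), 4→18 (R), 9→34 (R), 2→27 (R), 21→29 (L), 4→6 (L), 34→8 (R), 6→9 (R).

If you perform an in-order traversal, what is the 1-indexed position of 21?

7

In-order visits the left subtree, then the node, then the right subtree.
At 4: go left to 6.
  At 6: go left to 2.
    At 2: no left child.
    Visit 2.
    At 2: go right to 27.
      At 27: no left child.
      Visit 27.
      At 27: go right to 17.
        17 is a leaf — visit 17.
  Visit 6.
  At 6: go right to 9.
    At 9: go left to 22.
      At 22: no left child.
      Visit 22.
      At 22: go right to 21.
        At 21: go left to 29.
          29 is a leaf — visit 29.
        Visit 21.
        At 21: no right child.
    Visit 9.
    At 9: go right to 34.
      At 34: no left child.
      Visit 34.
      At 34: go right to 8.
        8 is a leaf — visit 8.
Visit 4.
At 4: go right to 18.
  18 is a leaf — visit 18.
Full in-order sequence: 2, 27, 17, 6, 22, 29, 21, 9, 34, 8, 4, 18.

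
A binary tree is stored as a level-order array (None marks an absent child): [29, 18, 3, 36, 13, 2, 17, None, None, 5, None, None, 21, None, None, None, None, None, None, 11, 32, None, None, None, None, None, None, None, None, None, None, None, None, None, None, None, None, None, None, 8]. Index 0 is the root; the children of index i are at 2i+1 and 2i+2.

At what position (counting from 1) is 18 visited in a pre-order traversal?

Pre-order visits the node, then its left subtree, then its right subtree.
Visit 29.
At 29: go left to 18.
  Visit 18.
  At 18: go left to 36.
    36 is a leaf — visit 36.
  At 18: go right to 13.
    Visit 13.
    At 13: go left to 5.
      Visit 5.
      At 5: go left to 11.
        Visit 11.
        At 11: go left to 8.
          8 is a leaf — visit 8.
        At 11: no right child.
      At 5: go right to 32.
        32 is a leaf — visit 32.
    At 13: no right child.
At 29: go right to 3.
  Visit 3.
  At 3: go left to 2.
    Visit 2.
    At 2: no left child.
    At 2: go right to 21.
      21 is a leaf — visit 21.
  At 3: go right to 17.
    17 is a leaf — visit 17.
Full pre-order sequence: 29, 18, 36, 13, 5, 11, 8, 32, 3, 2, 21, 17.

2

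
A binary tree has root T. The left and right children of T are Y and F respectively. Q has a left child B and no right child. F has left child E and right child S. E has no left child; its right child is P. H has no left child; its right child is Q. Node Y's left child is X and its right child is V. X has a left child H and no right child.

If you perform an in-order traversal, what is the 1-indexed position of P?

In-order visits the left subtree, then the node, then the right subtree.
At T: go left to Y.
  At Y: go left to X.
    At X: go left to H.
      At H: no left child.
      Visit H.
      At H: go right to Q.
        At Q: go left to B.
          B is a leaf — visit B.
        Visit Q.
        At Q: no right child.
    Visit X.
    At X: no right child.
  Visit Y.
  At Y: go right to V.
    V is a leaf — visit V.
Visit T.
At T: go right to F.
  At F: go left to E.
    At E: no left child.
    Visit E.
    At E: go right to P.
      P is a leaf — visit P.
  Visit F.
  At F: go right to S.
    S is a leaf — visit S.
Full in-order sequence: H, B, Q, X, Y, V, T, E, P, F, S.

9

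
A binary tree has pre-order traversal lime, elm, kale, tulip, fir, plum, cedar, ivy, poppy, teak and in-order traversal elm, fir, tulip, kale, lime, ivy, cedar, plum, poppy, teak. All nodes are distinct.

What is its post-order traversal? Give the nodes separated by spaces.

The first element of pre-order is the root; it splits in-order into left and right subtrees.
Root lime: left subtree has 4 nodes {elm, fir, tulip, kale}, right has 5 {ivy, cedar, plum, poppy, teak}.
  Root elm: left subtree has 0 nodes { }, right has 3 {fir, tulip, kale}.
    Root kale: left subtree has 2 nodes {fir, tulip}, right has 0 { }.
      Root tulip: left subtree has 1 node {fir}, right has 0 { }.
  Root plum: left subtree has 2 nodes {ivy, cedar}, right has 2 {poppy, teak}.
    Root cedar: left subtree has 1 node {ivy}, right has 0 { }.
    Root poppy: left subtree has 0 nodes { }, right has 1 {teak}.

fir tulip kale elm ivy cedar teak poppy plum lime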